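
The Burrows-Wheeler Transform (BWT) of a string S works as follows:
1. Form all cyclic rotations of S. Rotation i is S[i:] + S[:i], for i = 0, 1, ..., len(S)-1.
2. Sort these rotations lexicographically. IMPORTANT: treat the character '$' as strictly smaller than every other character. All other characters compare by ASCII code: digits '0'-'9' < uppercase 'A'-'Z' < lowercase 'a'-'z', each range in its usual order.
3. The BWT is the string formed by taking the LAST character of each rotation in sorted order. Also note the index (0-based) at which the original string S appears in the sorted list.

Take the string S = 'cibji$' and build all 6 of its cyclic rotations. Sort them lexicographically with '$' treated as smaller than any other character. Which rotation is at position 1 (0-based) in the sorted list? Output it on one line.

All 6 rotations (rotation i = S[i:]+S[:i]):
  rot[0] = cibji$
  rot[1] = ibji$c
  rot[2] = bji$ci
  rot[3] = ji$cib
  rot[4] = i$cibj
  rot[5] = $cibji
Sorted (with $ < everything):
  sorted[0] = $cibji
  sorted[1] = bji$ci
  sorted[2] = cibji$
  sorted[3] = i$cibj
  sorted[4] = ibji$c
  sorted[5] = ji$cib
sorted[1] = bji$ci

Answer: bji$ci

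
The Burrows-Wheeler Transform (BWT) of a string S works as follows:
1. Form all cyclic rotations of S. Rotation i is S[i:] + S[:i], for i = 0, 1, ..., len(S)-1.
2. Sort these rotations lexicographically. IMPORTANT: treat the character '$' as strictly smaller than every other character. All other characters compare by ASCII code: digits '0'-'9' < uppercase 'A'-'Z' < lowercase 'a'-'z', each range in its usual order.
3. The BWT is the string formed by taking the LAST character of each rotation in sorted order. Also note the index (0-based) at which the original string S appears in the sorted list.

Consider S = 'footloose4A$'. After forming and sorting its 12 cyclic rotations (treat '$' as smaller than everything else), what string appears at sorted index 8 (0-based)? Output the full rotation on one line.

All 12 rotations (rotation i = S[i:]+S[:i]):
  rot[0] = footloose4A$
  rot[1] = ootloose4A$f
  rot[2] = otloose4A$fo
  rot[3] = tloose4A$foo
  rot[4] = loose4A$foot
  rot[5] = oose4A$footl
  rot[6] = ose4A$footlo
  rot[7] = se4A$footloo
  rot[8] = e4A$footloos
  rot[9] = 4A$footloose
  rot[10] = A$footloose4
  rot[11] = $footloose4A
Sorted (with $ < everything):
  sorted[0] = $footloose4A
  sorted[1] = 4A$footloose
  sorted[2] = A$footloose4
  sorted[3] = e4A$footloos
  sorted[4] = footloose4A$
  sorted[5] = loose4A$foot
  sorted[6] = oose4A$footl
  sorted[7] = ootloose4A$f
  sorted[8] = ose4A$footlo
  sorted[9] = otloose4A$fo
  sorted[10] = se4A$footloo
  sorted[11] = tloose4A$foo
sorted[8] = ose4A$footlo

Answer: ose4A$footlo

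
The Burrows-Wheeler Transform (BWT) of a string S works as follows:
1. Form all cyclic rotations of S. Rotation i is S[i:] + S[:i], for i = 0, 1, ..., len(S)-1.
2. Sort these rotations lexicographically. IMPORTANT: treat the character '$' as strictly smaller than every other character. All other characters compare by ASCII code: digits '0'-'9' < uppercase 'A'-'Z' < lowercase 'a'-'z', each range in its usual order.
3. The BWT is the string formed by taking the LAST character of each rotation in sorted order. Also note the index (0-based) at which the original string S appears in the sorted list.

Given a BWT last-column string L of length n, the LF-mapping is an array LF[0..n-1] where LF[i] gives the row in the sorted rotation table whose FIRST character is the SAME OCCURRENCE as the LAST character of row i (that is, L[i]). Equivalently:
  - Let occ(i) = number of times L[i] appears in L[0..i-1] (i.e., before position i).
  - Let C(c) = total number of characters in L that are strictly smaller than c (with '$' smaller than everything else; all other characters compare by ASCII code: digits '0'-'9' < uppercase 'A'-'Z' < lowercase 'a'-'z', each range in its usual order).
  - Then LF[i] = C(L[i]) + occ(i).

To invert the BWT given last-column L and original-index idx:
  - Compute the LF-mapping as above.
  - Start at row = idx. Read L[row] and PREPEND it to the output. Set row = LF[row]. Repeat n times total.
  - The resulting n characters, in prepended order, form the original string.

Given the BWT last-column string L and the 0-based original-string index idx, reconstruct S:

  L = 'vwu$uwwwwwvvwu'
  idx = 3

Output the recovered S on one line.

LF mapping: 4 7 1 0 2 8 9 10 11 12 5 6 13 3
Walk LF starting at row 3, prepending L[row]:
  step 1: row=3, L[3]='$', prepend. Next row=LF[3]=0
  step 2: row=0, L[0]='v', prepend. Next row=LF[0]=4
  step 3: row=4, L[4]='u', prepend. Next row=LF[4]=2
  step 4: row=2, L[2]='u', prepend. Next row=LF[2]=1
  step 5: row=1, L[1]='w', prepend. Next row=LF[1]=7
  step 6: row=7, L[7]='w', prepend. Next row=LF[7]=10
  step 7: row=10, L[10]='v', prepend. Next row=LF[10]=5
  step 8: row=5, L[5]='w', prepend. Next row=LF[5]=8
  step 9: row=8, L[8]='w', prepend. Next row=LF[8]=11
  step 10: row=11, L[11]='v', prepend. Next row=LF[11]=6
  step 11: row=6, L[6]='w', prepend. Next row=LF[6]=9
  step 12: row=9, L[9]='w', prepend. Next row=LF[9]=12
  step 13: row=12, L[12]='w', prepend. Next row=LF[12]=13
  step 14: row=13, L[13]='u', prepend. Next row=LF[13]=3
Reversed output: uwwwvwwvwwuuv$

Answer: uwwwvwwvwwuuv$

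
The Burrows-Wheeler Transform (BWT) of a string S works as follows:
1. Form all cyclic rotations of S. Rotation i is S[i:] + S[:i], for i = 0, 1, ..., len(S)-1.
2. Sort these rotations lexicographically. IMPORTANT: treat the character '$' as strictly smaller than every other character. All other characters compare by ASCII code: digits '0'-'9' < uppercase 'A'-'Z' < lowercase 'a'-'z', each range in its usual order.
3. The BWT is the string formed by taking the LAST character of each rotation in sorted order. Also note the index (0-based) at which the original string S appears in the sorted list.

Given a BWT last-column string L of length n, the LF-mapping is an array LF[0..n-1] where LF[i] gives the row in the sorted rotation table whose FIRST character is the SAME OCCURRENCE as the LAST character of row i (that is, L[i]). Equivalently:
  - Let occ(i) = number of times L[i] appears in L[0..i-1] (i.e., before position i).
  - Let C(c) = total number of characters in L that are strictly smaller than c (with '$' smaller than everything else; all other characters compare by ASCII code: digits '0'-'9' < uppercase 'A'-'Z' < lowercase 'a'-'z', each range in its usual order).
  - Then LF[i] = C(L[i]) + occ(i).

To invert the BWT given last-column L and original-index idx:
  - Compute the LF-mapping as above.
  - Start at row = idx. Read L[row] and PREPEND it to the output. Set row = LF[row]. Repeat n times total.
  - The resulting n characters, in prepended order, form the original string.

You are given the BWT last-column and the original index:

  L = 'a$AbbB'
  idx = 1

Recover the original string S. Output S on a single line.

Answer: ABbba$

Derivation:
LF mapping: 3 0 1 4 5 2
Walk LF starting at row 1, prepending L[row]:
  step 1: row=1, L[1]='$', prepend. Next row=LF[1]=0
  step 2: row=0, L[0]='a', prepend. Next row=LF[0]=3
  step 3: row=3, L[3]='b', prepend. Next row=LF[3]=4
  step 4: row=4, L[4]='b', prepend. Next row=LF[4]=5
  step 5: row=5, L[5]='B', prepend. Next row=LF[5]=2
  step 6: row=2, L[2]='A', prepend. Next row=LF[2]=1
Reversed output: ABbba$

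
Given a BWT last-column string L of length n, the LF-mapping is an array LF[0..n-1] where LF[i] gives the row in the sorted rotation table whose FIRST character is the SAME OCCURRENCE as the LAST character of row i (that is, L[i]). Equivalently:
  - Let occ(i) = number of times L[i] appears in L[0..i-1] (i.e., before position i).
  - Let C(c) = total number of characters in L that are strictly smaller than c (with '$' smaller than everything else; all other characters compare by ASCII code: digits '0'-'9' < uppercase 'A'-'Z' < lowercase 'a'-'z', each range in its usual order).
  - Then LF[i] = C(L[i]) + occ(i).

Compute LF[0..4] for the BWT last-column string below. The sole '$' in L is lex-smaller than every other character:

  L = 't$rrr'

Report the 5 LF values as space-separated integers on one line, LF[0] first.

Char counts: '$':1, 'r':3, 't':1
C (first-col start): C('$')=0, C('r')=1, C('t')=4
L[0]='t': occ=0, LF[0]=C('t')+0=4+0=4
L[1]='$': occ=0, LF[1]=C('$')+0=0+0=0
L[2]='r': occ=0, LF[2]=C('r')+0=1+0=1
L[3]='r': occ=1, LF[3]=C('r')+1=1+1=2
L[4]='r': occ=2, LF[4]=C('r')+2=1+2=3

Answer: 4 0 1 2 3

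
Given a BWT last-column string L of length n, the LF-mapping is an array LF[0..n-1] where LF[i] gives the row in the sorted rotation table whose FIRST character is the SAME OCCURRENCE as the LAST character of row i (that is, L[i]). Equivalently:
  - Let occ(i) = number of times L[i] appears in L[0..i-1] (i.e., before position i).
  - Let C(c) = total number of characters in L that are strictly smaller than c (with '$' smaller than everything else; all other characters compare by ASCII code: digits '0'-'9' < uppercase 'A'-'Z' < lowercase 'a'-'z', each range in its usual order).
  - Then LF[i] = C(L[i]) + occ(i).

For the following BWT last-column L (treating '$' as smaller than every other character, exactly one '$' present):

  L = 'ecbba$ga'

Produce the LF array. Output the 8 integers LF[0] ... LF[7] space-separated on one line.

Char counts: '$':1, 'a':2, 'b':2, 'c':1, 'e':1, 'g':1
C (first-col start): C('$')=0, C('a')=1, C('b')=3, C('c')=5, C('e')=6, C('g')=7
L[0]='e': occ=0, LF[0]=C('e')+0=6+0=6
L[1]='c': occ=0, LF[1]=C('c')+0=5+0=5
L[2]='b': occ=0, LF[2]=C('b')+0=3+0=3
L[3]='b': occ=1, LF[3]=C('b')+1=3+1=4
L[4]='a': occ=0, LF[4]=C('a')+0=1+0=1
L[5]='$': occ=0, LF[5]=C('$')+0=0+0=0
L[6]='g': occ=0, LF[6]=C('g')+0=7+0=7
L[7]='a': occ=1, LF[7]=C('a')+1=1+1=2

Answer: 6 5 3 4 1 0 7 2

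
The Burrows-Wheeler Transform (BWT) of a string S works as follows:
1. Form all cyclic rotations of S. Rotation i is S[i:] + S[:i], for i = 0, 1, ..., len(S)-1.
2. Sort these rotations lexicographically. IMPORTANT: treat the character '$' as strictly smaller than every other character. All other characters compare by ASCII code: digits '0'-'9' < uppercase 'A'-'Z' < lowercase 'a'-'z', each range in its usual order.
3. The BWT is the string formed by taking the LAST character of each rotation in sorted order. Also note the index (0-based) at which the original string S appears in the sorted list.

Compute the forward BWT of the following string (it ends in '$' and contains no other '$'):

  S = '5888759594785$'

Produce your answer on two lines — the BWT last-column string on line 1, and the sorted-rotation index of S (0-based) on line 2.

All 14 rotations (rotation i = S[i:]+S[:i]):
  rot[0] = 5888759594785$
  rot[1] = 888759594785$5
  rot[2] = 88759594785$58
  rot[3] = 8759594785$588
  rot[4] = 759594785$5888
  rot[5] = 59594785$58887
  rot[6] = 9594785$588875
  rot[7] = 594785$5888759
  rot[8] = 94785$58887595
  rot[9] = 4785$588875959
  rot[10] = 785$5888759594
  rot[11] = 85$58887595947
  rot[12] = 5$588875959478
  rot[13] = $5888759594785
Sorted (with $ < everything):
  sorted[0] = $5888759594785  (last char: '5')
  sorted[1] = 4785$588875959  (last char: '9')
  sorted[2] = 5$588875959478  (last char: '8')
  sorted[3] = 5888759594785$  (last char: '$')
  sorted[4] = 594785$5888759  (last char: '9')
  sorted[5] = 59594785$58887  (last char: '7')
  sorted[6] = 759594785$5888  (last char: '8')
  sorted[7] = 785$5888759594  (last char: '4')
  sorted[8] = 85$58887595947  (last char: '7')
  sorted[9] = 8759594785$588  (last char: '8')
  sorted[10] = 88759594785$58  (last char: '8')
  sorted[11] = 888759594785$5  (last char: '5')
  sorted[12] = 94785$58887595  (last char: '5')
  sorted[13] = 9594785$588875  (last char: '5')
Last column: 598$9784788555
Original string S is at sorted index 3

Answer: 598$9784788555
3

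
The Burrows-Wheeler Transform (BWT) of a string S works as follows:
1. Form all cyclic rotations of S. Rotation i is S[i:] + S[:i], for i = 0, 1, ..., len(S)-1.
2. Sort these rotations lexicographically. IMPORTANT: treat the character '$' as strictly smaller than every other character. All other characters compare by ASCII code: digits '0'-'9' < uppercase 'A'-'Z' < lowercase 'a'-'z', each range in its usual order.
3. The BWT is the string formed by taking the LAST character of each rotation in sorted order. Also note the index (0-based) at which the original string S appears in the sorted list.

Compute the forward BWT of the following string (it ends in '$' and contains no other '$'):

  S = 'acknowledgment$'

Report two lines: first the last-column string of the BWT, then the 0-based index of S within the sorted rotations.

All 15 rotations (rotation i = S[i:]+S[:i]):
  rot[0] = acknowledgment$
  rot[1] = cknowledgment$a
  rot[2] = knowledgment$ac
  rot[3] = nowledgment$ack
  rot[4] = owledgment$ackn
  rot[5] = wledgment$ackno
  rot[6] = ledgment$acknow
  rot[7] = edgment$acknowl
  rot[8] = dgment$acknowle
  rot[9] = gment$acknowled
  rot[10] = ment$acknowledg
  rot[11] = ent$acknowledgm
  rot[12] = nt$acknowledgme
  rot[13] = t$acknowledgmen
  rot[14] = $acknowledgment
Sorted (with $ < everything):
  sorted[0] = $acknowledgment  (last char: 't')
  sorted[1] = acknowledgment$  (last char: '$')
  sorted[2] = cknowledgment$a  (last char: 'a')
  sorted[3] = dgment$acknowle  (last char: 'e')
  sorted[4] = edgment$acknowl  (last char: 'l')
  sorted[5] = ent$acknowledgm  (last char: 'm')
  sorted[6] = gment$acknowled  (last char: 'd')
  sorted[7] = knowledgment$ac  (last char: 'c')
  sorted[8] = ledgment$acknow  (last char: 'w')
  sorted[9] = ment$acknowledg  (last char: 'g')
  sorted[10] = nowledgment$ack  (last char: 'k')
  sorted[11] = nt$acknowledgme  (last char: 'e')
  sorted[12] = owledgment$ackn  (last char: 'n')
  sorted[13] = t$acknowledgmen  (last char: 'n')
  sorted[14] = wledgment$ackno  (last char: 'o')
Last column: t$aelmdcwgkenno
Original string S is at sorted index 1

Answer: t$aelmdcwgkenno
1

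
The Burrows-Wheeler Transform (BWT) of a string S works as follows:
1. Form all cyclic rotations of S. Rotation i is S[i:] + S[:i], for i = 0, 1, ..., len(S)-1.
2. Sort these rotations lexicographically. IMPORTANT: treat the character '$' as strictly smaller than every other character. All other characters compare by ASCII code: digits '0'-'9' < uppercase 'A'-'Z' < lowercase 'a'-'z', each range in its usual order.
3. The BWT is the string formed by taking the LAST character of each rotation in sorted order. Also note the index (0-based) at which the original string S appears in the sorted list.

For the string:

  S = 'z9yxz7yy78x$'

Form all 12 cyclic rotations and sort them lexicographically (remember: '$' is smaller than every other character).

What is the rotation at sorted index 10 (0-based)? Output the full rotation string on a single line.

All 12 rotations (rotation i = S[i:]+S[:i]):
  rot[0] = z9yxz7yy78x$
  rot[1] = 9yxz7yy78x$z
  rot[2] = yxz7yy78x$z9
  rot[3] = xz7yy78x$z9y
  rot[4] = z7yy78x$z9yx
  rot[5] = 7yy78x$z9yxz
  rot[6] = yy78x$z9yxz7
  rot[7] = y78x$z9yxz7y
  rot[8] = 78x$z9yxz7yy
  rot[9] = 8x$z9yxz7yy7
  rot[10] = x$z9yxz7yy78
  rot[11] = $z9yxz7yy78x
Sorted (with $ < everything):
  sorted[0] = $z9yxz7yy78x
  sorted[1] = 78x$z9yxz7yy
  sorted[2] = 7yy78x$z9yxz
  sorted[3] = 8x$z9yxz7yy7
  sorted[4] = 9yxz7yy78x$z
  sorted[5] = x$z9yxz7yy78
  sorted[6] = xz7yy78x$z9y
  sorted[7] = y78x$z9yxz7y
  sorted[8] = yxz7yy78x$z9
  sorted[9] = yy78x$z9yxz7
  sorted[10] = z7yy78x$z9yx
  sorted[11] = z9yxz7yy78x$
sorted[10] = z7yy78x$z9yx

Answer: z7yy78x$z9yx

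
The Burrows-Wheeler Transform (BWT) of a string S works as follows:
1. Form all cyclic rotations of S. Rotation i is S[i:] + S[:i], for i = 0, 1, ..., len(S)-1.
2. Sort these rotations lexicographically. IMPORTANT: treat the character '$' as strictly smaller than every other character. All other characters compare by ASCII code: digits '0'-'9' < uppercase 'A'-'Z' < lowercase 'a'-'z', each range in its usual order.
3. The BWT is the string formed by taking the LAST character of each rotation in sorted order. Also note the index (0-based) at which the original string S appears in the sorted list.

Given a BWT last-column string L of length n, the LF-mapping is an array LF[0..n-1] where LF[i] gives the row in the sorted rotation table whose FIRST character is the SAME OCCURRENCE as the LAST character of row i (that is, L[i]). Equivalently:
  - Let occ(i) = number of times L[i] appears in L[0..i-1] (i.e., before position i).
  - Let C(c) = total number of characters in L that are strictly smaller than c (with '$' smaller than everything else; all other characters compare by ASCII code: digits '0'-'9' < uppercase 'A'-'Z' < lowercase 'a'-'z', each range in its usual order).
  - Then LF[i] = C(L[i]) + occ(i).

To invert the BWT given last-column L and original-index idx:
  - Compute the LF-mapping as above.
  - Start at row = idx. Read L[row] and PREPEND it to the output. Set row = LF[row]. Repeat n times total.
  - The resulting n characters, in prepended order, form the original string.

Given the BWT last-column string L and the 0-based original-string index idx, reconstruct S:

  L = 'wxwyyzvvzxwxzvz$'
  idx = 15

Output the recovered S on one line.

LF mapping: 4 7 5 10 11 12 1 2 13 8 6 9 14 3 15 0
Walk LF starting at row 15, prepending L[row]:
  step 1: row=15, L[15]='$', prepend. Next row=LF[15]=0
  step 2: row=0, L[0]='w', prepend. Next row=LF[0]=4
  step 3: row=4, L[4]='y', prepend. Next row=LF[4]=11
  step 4: row=11, L[11]='x', prepend. Next row=LF[11]=9
  step 5: row=9, L[9]='x', prepend. Next row=LF[9]=8
  step 6: row=8, L[8]='z', prepend. Next row=LF[8]=13
  step 7: row=13, L[13]='v', prepend. Next row=LF[13]=3
  step 8: row=3, L[3]='y', prepend. Next row=LF[3]=10
  step 9: row=10, L[10]='w', prepend. Next row=LF[10]=6
  step 10: row=6, L[6]='v', prepend. Next row=LF[6]=1
  step 11: row=1, L[1]='x', prepend. Next row=LF[1]=7
  step 12: row=7, L[7]='v', prepend. Next row=LF[7]=2
  step 13: row=2, L[2]='w', prepend. Next row=LF[2]=5
  step 14: row=5, L[5]='z', prepend. Next row=LF[5]=12
  step 15: row=12, L[12]='z', prepend. Next row=LF[12]=14
  step 16: row=14, L[14]='z', prepend. Next row=LF[14]=15
Reversed output: zzzwvxvwyvzxxyw$

Answer: zzzwvxvwyvzxxyw$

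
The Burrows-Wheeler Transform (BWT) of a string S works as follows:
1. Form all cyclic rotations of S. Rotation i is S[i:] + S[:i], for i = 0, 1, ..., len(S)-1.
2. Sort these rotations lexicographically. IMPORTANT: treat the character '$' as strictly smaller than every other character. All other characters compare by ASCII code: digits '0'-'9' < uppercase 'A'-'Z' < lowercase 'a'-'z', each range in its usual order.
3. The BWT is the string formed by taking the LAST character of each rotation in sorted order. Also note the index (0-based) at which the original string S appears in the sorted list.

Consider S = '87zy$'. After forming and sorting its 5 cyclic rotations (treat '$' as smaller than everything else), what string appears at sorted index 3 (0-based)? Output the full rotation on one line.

Answer: y$87z

Derivation:
All 5 rotations (rotation i = S[i:]+S[:i]):
  rot[0] = 87zy$
  rot[1] = 7zy$8
  rot[2] = zy$87
  rot[3] = y$87z
  rot[4] = $87zy
Sorted (with $ < everything):
  sorted[0] = $87zy
  sorted[1] = 7zy$8
  sorted[2] = 87zy$
  sorted[3] = y$87z
  sorted[4] = zy$87
sorted[3] = y$87z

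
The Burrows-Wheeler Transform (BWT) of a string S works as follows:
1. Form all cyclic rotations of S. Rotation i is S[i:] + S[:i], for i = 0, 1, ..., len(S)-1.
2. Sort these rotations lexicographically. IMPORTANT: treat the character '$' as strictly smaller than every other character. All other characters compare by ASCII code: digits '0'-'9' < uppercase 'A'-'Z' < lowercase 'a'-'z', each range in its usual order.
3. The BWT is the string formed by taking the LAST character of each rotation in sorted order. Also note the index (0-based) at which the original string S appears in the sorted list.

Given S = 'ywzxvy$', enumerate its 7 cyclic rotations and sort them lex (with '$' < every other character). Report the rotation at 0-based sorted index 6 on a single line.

Answer: zxvy$yw

Derivation:
All 7 rotations (rotation i = S[i:]+S[:i]):
  rot[0] = ywzxvy$
  rot[1] = wzxvy$y
  rot[2] = zxvy$yw
  rot[3] = xvy$ywz
  rot[4] = vy$ywzx
  rot[5] = y$ywzxv
  rot[6] = $ywzxvy
Sorted (with $ < everything):
  sorted[0] = $ywzxvy
  sorted[1] = vy$ywzx
  sorted[2] = wzxvy$y
  sorted[3] = xvy$ywz
  sorted[4] = y$ywzxv
  sorted[5] = ywzxvy$
  sorted[6] = zxvy$yw
sorted[6] = zxvy$yw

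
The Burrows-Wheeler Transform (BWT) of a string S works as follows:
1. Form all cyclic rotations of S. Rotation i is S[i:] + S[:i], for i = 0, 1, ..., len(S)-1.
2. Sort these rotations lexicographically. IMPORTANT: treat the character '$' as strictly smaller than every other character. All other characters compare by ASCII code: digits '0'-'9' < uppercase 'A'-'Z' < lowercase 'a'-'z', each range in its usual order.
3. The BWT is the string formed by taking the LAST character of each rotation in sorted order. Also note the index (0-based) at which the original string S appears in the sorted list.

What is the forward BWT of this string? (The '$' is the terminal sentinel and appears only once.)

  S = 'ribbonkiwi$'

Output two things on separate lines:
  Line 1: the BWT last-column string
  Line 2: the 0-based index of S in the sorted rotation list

All 11 rotations (rotation i = S[i:]+S[:i]):
  rot[0] = ribbonkiwi$
  rot[1] = ibbonkiwi$r
  rot[2] = bbonkiwi$ri
  rot[3] = bonkiwi$rib
  rot[4] = onkiwi$ribb
  rot[5] = nkiwi$ribbo
  rot[6] = kiwi$ribbon
  rot[7] = iwi$ribbonk
  rot[8] = wi$ribbonki
  rot[9] = i$ribbonkiw
  rot[10] = $ribbonkiwi
Sorted (with $ < everything):
  sorted[0] = $ribbonkiwi  (last char: 'i')
  sorted[1] = bbonkiwi$ri  (last char: 'i')
  sorted[2] = bonkiwi$rib  (last char: 'b')
  sorted[3] = i$ribbonkiw  (last char: 'w')
  sorted[4] = ibbonkiwi$r  (last char: 'r')
  sorted[5] = iwi$ribbonk  (last char: 'k')
  sorted[6] = kiwi$ribbon  (last char: 'n')
  sorted[7] = nkiwi$ribbo  (last char: 'o')
  sorted[8] = onkiwi$ribb  (last char: 'b')
  sorted[9] = ribbonkiwi$  (last char: '$')
  sorted[10] = wi$ribbonki  (last char: 'i')
Last column: iibwrknob$i
Original string S is at sorted index 9

Answer: iibwrknob$i
9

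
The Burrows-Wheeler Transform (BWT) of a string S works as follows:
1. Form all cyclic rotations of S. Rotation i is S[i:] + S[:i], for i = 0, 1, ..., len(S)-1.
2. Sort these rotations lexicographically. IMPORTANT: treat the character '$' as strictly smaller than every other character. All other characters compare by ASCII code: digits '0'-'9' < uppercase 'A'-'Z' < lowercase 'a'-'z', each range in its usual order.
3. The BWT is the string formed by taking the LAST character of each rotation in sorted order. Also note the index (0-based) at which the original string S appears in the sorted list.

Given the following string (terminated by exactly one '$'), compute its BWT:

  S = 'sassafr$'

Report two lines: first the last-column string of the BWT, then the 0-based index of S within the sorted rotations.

Answer: rssafs$a
6

Derivation:
All 8 rotations (rotation i = S[i:]+S[:i]):
  rot[0] = sassafr$
  rot[1] = assafr$s
  rot[2] = ssafr$sa
  rot[3] = safr$sas
  rot[4] = afr$sass
  rot[5] = fr$sassa
  rot[6] = r$sassaf
  rot[7] = $sassafr
Sorted (with $ < everything):
  sorted[0] = $sassafr  (last char: 'r')
  sorted[1] = afr$sass  (last char: 's')
  sorted[2] = assafr$s  (last char: 's')
  sorted[3] = fr$sassa  (last char: 'a')
  sorted[4] = r$sassaf  (last char: 'f')
  sorted[5] = safr$sas  (last char: 's')
  sorted[6] = sassafr$  (last char: '$')
  sorted[7] = ssafr$sa  (last char: 'a')
Last column: rssafs$a
Original string S is at sorted index 6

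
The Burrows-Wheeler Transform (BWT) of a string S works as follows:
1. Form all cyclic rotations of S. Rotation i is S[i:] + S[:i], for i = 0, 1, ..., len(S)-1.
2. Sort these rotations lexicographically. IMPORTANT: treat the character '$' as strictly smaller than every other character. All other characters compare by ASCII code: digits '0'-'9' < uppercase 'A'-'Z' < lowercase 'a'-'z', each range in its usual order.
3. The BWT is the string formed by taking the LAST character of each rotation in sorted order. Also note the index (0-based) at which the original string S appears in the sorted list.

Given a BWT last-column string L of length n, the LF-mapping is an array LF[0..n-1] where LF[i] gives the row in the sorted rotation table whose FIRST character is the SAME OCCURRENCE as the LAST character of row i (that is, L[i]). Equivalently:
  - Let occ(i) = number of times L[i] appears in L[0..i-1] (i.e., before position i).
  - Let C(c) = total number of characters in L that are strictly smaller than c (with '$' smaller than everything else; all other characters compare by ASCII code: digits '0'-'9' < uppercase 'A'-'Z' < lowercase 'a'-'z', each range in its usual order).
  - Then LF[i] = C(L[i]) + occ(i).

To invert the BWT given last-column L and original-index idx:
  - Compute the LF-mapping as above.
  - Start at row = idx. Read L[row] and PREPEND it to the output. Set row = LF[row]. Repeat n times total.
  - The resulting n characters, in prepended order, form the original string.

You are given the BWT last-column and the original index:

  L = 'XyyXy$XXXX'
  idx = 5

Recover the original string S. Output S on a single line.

LF mapping: 1 7 8 2 9 0 3 4 5 6
Walk LF starting at row 5, prepending L[row]:
  step 1: row=5, L[5]='$', prepend. Next row=LF[5]=0
  step 2: row=0, L[0]='X', prepend. Next row=LF[0]=1
  step 3: row=1, L[1]='y', prepend. Next row=LF[1]=7
  step 4: row=7, L[7]='X', prepend. Next row=LF[7]=4
  step 5: row=4, L[4]='y', prepend. Next row=LF[4]=9
  step 6: row=9, L[9]='X', prepend. Next row=LF[9]=6
  step 7: row=6, L[6]='X', prepend. Next row=LF[6]=3
  step 8: row=3, L[3]='X', prepend. Next row=LF[3]=2
  step 9: row=2, L[2]='y', prepend. Next row=LF[2]=8
  step 10: row=8, L[8]='X', prepend. Next row=LF[8]=5
Reversed output: XyXXXyXyX$

Answer: XyXXXyXyX$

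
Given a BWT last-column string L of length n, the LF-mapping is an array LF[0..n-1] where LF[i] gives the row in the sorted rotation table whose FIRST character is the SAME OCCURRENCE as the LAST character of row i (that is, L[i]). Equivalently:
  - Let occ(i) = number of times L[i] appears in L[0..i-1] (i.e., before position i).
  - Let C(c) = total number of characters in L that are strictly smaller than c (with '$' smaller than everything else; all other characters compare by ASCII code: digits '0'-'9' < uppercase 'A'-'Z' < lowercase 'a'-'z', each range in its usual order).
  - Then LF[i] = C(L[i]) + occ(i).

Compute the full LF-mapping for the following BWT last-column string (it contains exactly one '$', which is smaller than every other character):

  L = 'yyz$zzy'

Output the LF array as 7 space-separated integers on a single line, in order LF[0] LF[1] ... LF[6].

Char counts: '$':1, 'y':3, 'z':3
C (first-col start): C('$')=0, C('y')=1, C('z')=4
L[0]='y': occ=0, LF[0]=C('y')+0=1+0=1
L[1]='y': occ=1, LF[1]=C('y')+1=1+1=2
L[2]='z': occ=0, LF[2]=C('z')+0=4+0=4
L[3]='$': occ=0, LF[3]=C('$')+0=0+0=0
L[4]='z': occ=1, LF[4]=C('z')+1=4+1=5
L[5]='z': occ=2, LF[5]=C('z')+2=4+2=6
L[6]='y': occ=2, LF[6]=C('y')+2=1+2=3

Answer: 1 2 4 0 5 6 3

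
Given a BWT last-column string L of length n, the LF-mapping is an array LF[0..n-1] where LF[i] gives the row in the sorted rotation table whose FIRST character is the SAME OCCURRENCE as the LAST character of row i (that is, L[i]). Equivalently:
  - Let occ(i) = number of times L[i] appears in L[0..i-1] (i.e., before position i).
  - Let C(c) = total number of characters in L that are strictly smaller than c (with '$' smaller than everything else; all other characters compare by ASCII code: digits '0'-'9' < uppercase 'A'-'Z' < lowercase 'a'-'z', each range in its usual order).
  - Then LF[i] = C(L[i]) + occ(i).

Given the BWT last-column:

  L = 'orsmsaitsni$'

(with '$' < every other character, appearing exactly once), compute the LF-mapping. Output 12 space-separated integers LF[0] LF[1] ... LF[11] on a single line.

Char counts: '$':1, 'a':1, 'i':2, 'm':1, 'n':1, 'o':1, 'r':1, 's':3, 't':1
C (first-col start): C('$')=0, C('a')=1, C('i')=2, C('m')=4, C('n')=5, C('o')=6, C('r')=7, C('s')=8, C('t')=11
L[0]='o': occ=0, LF[0]=C('o')+0=6+0=6
L[1]='r': occ=0, LF[1]=C('r')+0=7+0=7
L[2]='s': occ=0, LF[2]=C('s')+0=8+0=8
L[3]='m': occ=0, LF[3]=C('m')+0=4+0=4
L[4]='s': occ=1, LF[4]=C('s')+1=8+1=9
L[5]='a': occ=0, LF[5]=C('a')+0=1+0=1
L[6]='i': occ=0, LF[6]=C('i')+0=2+0=2
L[7]='t': occ=0, LF[7]=C('t')+0=11+0=11
L[8]='s': occ=2, LF[8]=C('s')+2=8+2=10
L[9]='n': occ=0, LF[9]=C('n')+0=5+0=5
L[10]='i': occ=1, LF[10]=C('i')+1=2+1=3
L[11]='$': occ=0, LF[11]=C('$')+0=0+0=0

Answer: 6 7 8 4 9 1 2 11 10 5 3 0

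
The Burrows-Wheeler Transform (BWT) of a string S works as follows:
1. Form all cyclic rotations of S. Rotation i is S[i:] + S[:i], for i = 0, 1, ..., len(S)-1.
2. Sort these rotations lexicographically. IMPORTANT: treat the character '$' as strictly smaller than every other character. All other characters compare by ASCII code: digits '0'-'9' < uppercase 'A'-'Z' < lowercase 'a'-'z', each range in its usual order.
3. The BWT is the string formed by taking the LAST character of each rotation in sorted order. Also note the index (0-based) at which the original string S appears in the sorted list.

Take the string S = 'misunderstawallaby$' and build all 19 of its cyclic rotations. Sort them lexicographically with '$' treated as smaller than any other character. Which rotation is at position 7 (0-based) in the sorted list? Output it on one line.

All 19 rotations (rotation i = S[i:]+S[:i]):
  rot[0] = misunderstawallaby$
  rot[1] = isunderstawallaby$m
  rot[2] = sunderstawallaby$mi
  rot[3] = understawallaby$mis
  rot[4] = nderstawallaby$misu
  rot[5] = derstawallaby$misun
  rot[6] = erstawallaby$misund
  rot[7] = rstawallaby$misunde
  rot[8] = stawallaby$misunder
  rot[9] = tawallaby$misunders
  rot[10] = awallaby$misunderst
  rot[11] = wallaby$misundersta
  rot[12] = allaby$misunderstaw
  rot[13] = llaby$misunderstawa
  rot[14] = laby$misunderstawal
  rot[15] = aby$misunderstawall
  rot[16] = by$misunderstawalla
  rot[17] = y$misunderstawallab
  rot[18] = $misunderstawallaby
Sorted (with $ < everything):
  sorted[0] = $misunderstawallaby
  sorted[1] = aby$misunderstawall
  sorted[2] = allaby$misunderstaw
  sorted[3] = awallaby$misunderst
  sorted[4] = by$misunderstawalla
  sorted[5] = derstawallaby$misun
  sorted[6] = erstawallaby$misund
  sorted[7] = isunderstawallaby$m
  sorted[8] = laby$misunderstawal
  sorted[9] = llaby$misunderstawa
  sorted[10] = misunderstawallaby$
  sorted[11] = nderstawallaby$misu
  sorted[12] = rstawallaby$misunde
  sorted[13] = stawallaby$misunder
  sorted[14] = sunderstawallaby$mi
  sorted[15] = tawallaby$misunders
  sorted[16] = understawallaby$mis
  sorted[17] = wallaby$misundersta
  sorted[18] = y$misunderstawallab
sorted[7] = isunderstawallaby$m

Answer: isunderstawallaby$m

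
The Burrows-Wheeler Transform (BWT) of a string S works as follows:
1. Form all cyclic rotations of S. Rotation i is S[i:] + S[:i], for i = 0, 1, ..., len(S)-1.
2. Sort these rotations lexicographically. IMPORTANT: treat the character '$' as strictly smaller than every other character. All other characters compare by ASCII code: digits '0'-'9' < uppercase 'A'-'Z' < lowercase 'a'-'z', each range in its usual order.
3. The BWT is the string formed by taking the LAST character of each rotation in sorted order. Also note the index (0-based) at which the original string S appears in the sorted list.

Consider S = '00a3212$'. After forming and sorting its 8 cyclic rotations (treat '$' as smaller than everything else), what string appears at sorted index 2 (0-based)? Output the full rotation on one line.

Answer: 0a3212$0

Derivation:
All 8 rotations (rotation i = S[i:]+S[:i]):
  rot[0] = 00a3212$
  rot[1] = 0a3212$0
  rot[2] = a3212$00
  rot[3] = 3212$00a
  rot[4] = 212$00a3
  rot[5] = 12$00a32
  rot[6] = 2$00a321
  rot[7] = $00a3212
Sorted (with $ < everything):
  sorted[0] = $00a3212
  sorted[1] = 00a3212$
  sorted[2] = 0a3212$0
  sorted[3] = 12$00a32
  sorted[4] = 2$00a321
  sorted[5] = 212$00a3
  sorted[6] = 3212$00a
  sorted[7] = a3212$00
sorted[2] = 0a3212$0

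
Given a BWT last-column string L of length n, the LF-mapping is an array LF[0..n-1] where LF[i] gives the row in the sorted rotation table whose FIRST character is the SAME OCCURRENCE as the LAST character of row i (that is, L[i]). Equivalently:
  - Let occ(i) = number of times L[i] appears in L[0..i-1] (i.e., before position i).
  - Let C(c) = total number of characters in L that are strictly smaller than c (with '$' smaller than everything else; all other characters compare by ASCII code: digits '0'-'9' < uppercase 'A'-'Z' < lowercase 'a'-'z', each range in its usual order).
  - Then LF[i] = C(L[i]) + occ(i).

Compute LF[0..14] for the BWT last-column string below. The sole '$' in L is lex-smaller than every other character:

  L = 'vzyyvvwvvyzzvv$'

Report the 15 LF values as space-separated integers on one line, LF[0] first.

Char counts: '$':1, 'v':7, 'w':1, 'y':3, 'z':3
C (first-col start): C('$')=0, C('v')=1, C('w')=8, C('y')=9, C('z')=12
L[0]='v': occ=0, LF[0]=C('v')+0=1+0=1
L[1]='z': occ=0, LF[1]=C('z')+0=12+0=12
L[2]='y': occ=0, LF[2]=C('y')+0=9+0=9
L[3]='y': occ=1, LF[3]=C('y')+1=9+1=10
L[4]='v': occ=1, LF[4]=C('v')+1=1+1=2
L[5]='v': occ=2, LF[5]=C('v')+2=1+2=3
L[6]='w': occ=0, LF[6]=C('w')+0=8+0=8
L[7]='v': occ=3, LF[7]=C('v')+3=1+3=4
L[8]='v': occ=4, LF[8]=C('v')+4=1+4=5
L[9]='y': occ=2, LF[9]=C('y')+2=9+2=11
L[10]='z': occ=1, LF[10]=C('z')+1=12+1=13
L[11]='z': occ=2, LF[11]=C('z')+2=12+2=14
L[12]='v': occ=5, LF[12]=C('v')+5=1+5=6
L[13]='v': occ=6, LF[13]=C('v')+6=1+6=7
L[14]='$': occ=0, LF[14]=C('$')+0=0+0=0

Answer: 1 12 9 10 2 3 8 4 5 11 13 14 6 7 0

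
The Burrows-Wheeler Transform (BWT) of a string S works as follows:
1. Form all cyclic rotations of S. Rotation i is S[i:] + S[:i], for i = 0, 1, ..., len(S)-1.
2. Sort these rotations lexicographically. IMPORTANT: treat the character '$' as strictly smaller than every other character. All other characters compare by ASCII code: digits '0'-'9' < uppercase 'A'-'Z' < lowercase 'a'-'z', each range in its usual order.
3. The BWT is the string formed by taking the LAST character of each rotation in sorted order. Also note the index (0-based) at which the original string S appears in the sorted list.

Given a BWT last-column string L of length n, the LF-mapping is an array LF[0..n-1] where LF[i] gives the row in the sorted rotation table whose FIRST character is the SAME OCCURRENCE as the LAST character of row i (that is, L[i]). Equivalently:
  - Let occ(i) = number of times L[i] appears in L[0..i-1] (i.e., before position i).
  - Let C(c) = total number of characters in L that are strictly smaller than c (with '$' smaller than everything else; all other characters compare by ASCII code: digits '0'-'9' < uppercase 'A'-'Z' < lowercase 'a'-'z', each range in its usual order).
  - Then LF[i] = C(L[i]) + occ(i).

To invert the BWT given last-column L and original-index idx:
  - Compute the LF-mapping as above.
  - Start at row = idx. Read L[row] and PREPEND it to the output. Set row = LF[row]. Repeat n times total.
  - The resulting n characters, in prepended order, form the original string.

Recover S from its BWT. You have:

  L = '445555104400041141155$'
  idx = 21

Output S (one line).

LF mapping: 10 11 16 17 18 19 5 1 12 13 2 3 4 14 6 7 15 8 9 20 21 0
Walk LF starting at row 21, prepending L[row]:
  step 1: row=21, L[21]='$', prepend. Next row=LF[21]=0
  step 2: row=0, L[0]='4', prepend. Next row=LF[0]=10
  step 3: row=10, L[10]='0', prepend. Next row=LF[10]=2
  step 4: row=2, L[2]='5', prepend. Next row=LF[2]=16
  step 5: row=16, L[16]='4', prepend. Next row=LF[16]=15
  step 6: row=15, L[15]='1', prepend. Next row=LF[15]=7
  step 7: row=7, L[7]='0', prepend. Next row=LF[7]=1
  step 8: row=1, L[1]='4', prepend. Next row=LF[1]=11
  step 9: row=11, L[11]='0', prepend. Next row=LF[11]=3
  step 10: row=3, L[3]='5', prepend. Next row=LF[3]=17
  step 11: row=17, L[17]='1', prepend. Next row=LF[17]=8
  step 12: row=8, L[8]='4', prepend. Next row=LF[8]=12
  step 13: row=12, L[12]='0', prepend. Next row=LF[12]=4
  step 14: row=4, L[4]='5', prepend. Next row=LF[4]=18
  step 15: row=18, L[18]='1', prepend. Next row=LF[18]=9
  step 16: row=9, L[9]='4', prepend. Next row=LF[9]=13
  step 17: row=13, L[13]='4', prepend. Next row=LF[13]=14
  step 18: row=14, L[14]='1', prepend. Next row=LF[14]=6
  step 19: row=6, L[6]='1', prepend. Next row=LF[6]=5
  step 20: row=5, L[5]='5', prepend. Next row=LF[5]=19
  step 21: row=19, L[19]='5', prepend. Next row=LF[19]=20
  step 22: row=20, L[20]='5', prepend. Next row=LF[20]=21
Reversed output: 555114415041504014504$

Answer: 555114415041504014504$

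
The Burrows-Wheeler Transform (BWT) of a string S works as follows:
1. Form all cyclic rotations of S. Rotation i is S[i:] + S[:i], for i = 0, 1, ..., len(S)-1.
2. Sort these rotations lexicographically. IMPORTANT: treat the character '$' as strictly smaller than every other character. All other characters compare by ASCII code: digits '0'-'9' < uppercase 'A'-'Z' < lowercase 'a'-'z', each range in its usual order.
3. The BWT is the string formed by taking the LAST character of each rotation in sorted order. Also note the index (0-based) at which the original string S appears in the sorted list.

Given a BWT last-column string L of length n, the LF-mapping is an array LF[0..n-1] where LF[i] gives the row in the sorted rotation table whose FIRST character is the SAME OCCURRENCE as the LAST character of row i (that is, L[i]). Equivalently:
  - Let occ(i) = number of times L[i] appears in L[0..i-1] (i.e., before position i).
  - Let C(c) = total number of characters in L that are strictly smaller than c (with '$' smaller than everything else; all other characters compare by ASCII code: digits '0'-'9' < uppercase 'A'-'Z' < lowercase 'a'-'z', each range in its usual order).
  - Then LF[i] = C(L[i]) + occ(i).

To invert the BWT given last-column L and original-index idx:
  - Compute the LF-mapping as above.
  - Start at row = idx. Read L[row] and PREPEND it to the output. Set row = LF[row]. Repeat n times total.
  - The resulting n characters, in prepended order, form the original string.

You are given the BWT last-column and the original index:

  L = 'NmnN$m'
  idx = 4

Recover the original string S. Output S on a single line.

Answer: mnNmN$

Derivation:
LF mapping: 1 3 5 2 0 4
Walk LF starting at row 4, prepending L[row]:
  step 1: row=4, L[4]='$', prepend. Next row=LF[4]=0
  step 2: row=0, L[0]='N', prepend. Next row=LF[0]=1
  step 3: row=1, L[1]='m', prepend. Next row=LF[1]=3
  step 4: row=3, L[3]='N', prepend. Next row=LF[3]=2
  step 5: row=2, L[2]='n', prepend. Next row=LF[2]=5
  step 6: row=5, L[5]='m', prepend. Next row=LF[5]=4
Reversed output: mnNmN$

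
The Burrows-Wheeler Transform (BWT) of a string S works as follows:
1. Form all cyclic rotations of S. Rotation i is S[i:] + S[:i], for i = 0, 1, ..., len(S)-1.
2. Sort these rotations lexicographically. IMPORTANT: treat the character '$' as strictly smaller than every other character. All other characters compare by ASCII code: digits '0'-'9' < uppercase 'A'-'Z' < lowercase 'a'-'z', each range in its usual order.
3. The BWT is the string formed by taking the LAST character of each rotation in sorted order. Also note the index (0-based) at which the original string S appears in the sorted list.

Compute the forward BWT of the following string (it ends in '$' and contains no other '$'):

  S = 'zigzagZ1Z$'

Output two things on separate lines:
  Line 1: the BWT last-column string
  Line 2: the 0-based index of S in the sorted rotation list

Answer: ZZ1gzaizg$
9

Derivation:
All 10 rotations (rotation i = S[i:]+S[:i]):
  rot[0] = zigzagZ1Z$
  rot[1] = igzagZ1Z$z
  rot[2] = gzagZ1Z$zi
  rot[3] = zagZ1Z$zig
  rot[4] = agZ1Z$zigz
  rot[5] = gZ1Z$zigza
  rot[6] = Z1Z$zigzag
  rot[7] = 1Z$zigzagZ
  rot[8] = Z$zigzagZ1
  rot[9] = $zigzagZ1Z
Sorted (with $ < everything):
  sorted[0] = $zigzagZ1Z  (last char: 'Z')
  sorted[1] = 1Z$zigzagZ  (last char: 'Z')
  sorted[2] = Z$zigzagZ1  (last char: '1')
  sorted[3] = Z1Z$zigzag  (last char: 'g')
  sorted[4] = agZ1Z$zigz  (last char: 'z')
  sorted[5] = gZ1Z$zigza  (last char: 'a')
  sorted[6] = gzagZ1Z$zi  (last char: 'i')
  sorted[7] = igzagZ1Z$z  (last char: 'z')
  sorted[8] = zagZ1Z$zig  (last char: 'g')
  sorted[9] = zigzagZ1Z$  (last char: '$')
Last column: ZZ1gzaizg$
Original string S is at sorted index 9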